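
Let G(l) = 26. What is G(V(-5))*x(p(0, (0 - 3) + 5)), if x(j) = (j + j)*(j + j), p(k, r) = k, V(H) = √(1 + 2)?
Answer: 0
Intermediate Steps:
V(H) = √3
x(j) = 4*j² (x(j) = (2*j)*(2*j) = 4*j²)
G(V(-5))*x(p(0, (0 - 3) + 5)) = 26*(4*0²) = 26*(4*0) = 26*0 = 0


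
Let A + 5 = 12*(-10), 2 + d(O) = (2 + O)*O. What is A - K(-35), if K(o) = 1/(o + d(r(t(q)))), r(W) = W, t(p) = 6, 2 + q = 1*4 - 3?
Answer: -1376/11 ≈ -125.09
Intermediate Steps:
q = -1 (q = -2 + (1*4 - 3) = -2 + (4 - 3) = -2 + 1 = -1)
d(O) = -2 + O*(2 + O) (d(O) = -2 + (2 + O)*O = -2 + O*(2 + O))
K(o) = 1/(46 + o) (K(o) = 1/(o + (-2 + 6² + 2*6)) = 1/(o + (-2 + 36 + 12)) = 1/(o + 46) = 1/(46 + o))
A = -125 (A = -5 + 12*(-10) = -5 - 120 = -125)
A - K(-35) = -125 - 1/(46 - 35) = -125 - 1/11 = -1376/11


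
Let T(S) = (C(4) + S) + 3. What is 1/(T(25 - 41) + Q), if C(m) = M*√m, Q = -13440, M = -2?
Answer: -1/13457 ≈ -7.4311e-5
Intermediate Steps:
C(m) = -2*√m
T(S) = -1 + S (T(S) = (-2*√4 + S) + 3 = (-2*2 + S) + 3 = (-4 + S) + 3 = -1 + S)
1/(T(25 - 41) + Q) = 1/((-1 + (25 - 41)) - 13440) = 1/((-1 - 16) - 13440) = 1/(-17 - 13440) = 1/(-13457) = -1/13457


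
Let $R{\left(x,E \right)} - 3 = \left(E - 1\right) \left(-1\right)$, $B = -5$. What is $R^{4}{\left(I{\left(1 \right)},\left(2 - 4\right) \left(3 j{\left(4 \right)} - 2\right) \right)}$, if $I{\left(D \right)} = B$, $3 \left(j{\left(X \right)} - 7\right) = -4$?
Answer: $1336336$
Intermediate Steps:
$j{\left(X \right)} = \frac{17}{3}$ ($j{\left(X \right)} = 7 + \frac{1}{3} \left(-4\right) = 7 - \frac{4}{3} = \frac{17}{3}$)
$I{\left(D \right)} = -5$
$R{\left(x,E \right)} = 4 - E$ ($R{\left(x,E \right)} = 3 + \left(E - 1\right) \left(-1\right) = 3 + \left(-1 + E\right) \left(-1\right) = 3 - \left(-1 + E\right) = 4 - E$)
$R^{4}{\left(I{\left(1 \right)},\left(2 - 4\right) \left(3 j{\left(4 \right)} - 2\right) \right)} = \left(4 - \left(2 - 4\right) \left(3 \cdot \frac{17}{3} - 2\right)\right)^{4} = \left(4 - - 2 \left(17 - 2\right)\right)^{4} = \left(4 - \left(-2\right) 15\right)^{4} = \left(4 - -30\right)^{4} = \left(4 + 30\right)^{4} = 34^{4} = 1336336$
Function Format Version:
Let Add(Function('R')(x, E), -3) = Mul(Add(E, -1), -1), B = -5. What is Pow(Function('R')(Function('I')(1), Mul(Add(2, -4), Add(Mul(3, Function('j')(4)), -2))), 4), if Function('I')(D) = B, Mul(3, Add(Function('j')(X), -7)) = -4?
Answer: 1336336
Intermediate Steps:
Function('j')(X) = Rational(17, 3) (Function('j')(X) = Add(7, Mul(Rational(1, 3), -4)) = Add(7, Rational(-4, 3)) = Rational(17, 3))
Function('I')(D) = -5
Function('R')(x, E) = Add(4, Mul(-1, E)) (Function('R')(x, E) = Add(3, Mul(Add(E, -1), -1)) = Add(3, Mul(Add(-1, E), -1)) = Add(3, Add(1, Mul(-1, E))) = Add(4, Mul(-1, E)))
Pow(Function('R')(Function('I')(1), Mul(Add(2, -4), Add(Mul(3, Function('j')(4)), -2))), 4) = Pow(Add(4, Mul(-1, Mul(Add(2, -4), Add(Mul(3, Rational(17, 3)), -2)))), 4) = Pow(Add(4, Mul(-1, Mul(-2, Add(17, -2)))), 4) = Pow(Add(4, Mul(-1, Mul(-2, 15))), 4) = Pow(Add(4, Mul(-1, -30)), 4) = Pow(Add(4, 30), 4) = Pow(34, 4) = 1336336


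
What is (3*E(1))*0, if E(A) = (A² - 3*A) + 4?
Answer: 0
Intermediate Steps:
E(A) = 4 + A² - 3*A
(3*E(1))*0 = (3*(4 + 1² - 3*1))*0 = (3*(4 + 1 - 3))*0 = (3*2)*0 = 6*0 = 0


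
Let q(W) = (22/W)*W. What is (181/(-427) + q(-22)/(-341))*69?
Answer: -446085/13237 ≈ -33.700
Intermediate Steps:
q(W) = 22
(181/(-427) + q(-22)/(-341))*69 = (181/(-427) + 22/(-341))*69 = (181*(-1/427) + 22*(-1/341))*69 = (-181/427 - 2/31)*69 = -6465/13237*69 = -446085/13237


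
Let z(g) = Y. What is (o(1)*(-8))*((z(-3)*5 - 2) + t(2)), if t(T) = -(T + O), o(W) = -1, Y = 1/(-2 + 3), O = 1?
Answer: 0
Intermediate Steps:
Y = 1 (Y = 1/1 = 1)
z(g) = 1
t(T) = -1 - T (t(T) = -(T + 1) = -(1 + T) = -1 - T)
(o(1)*(-8))*((z(-3)*5 - 2) + t(2)) = (-1*(-8))*((1*5 - 2) + (-1 - 1*2)) = 8*((5 - 2) + (-1 - 2)) = 8*(3 - 3) = 8*0 = 0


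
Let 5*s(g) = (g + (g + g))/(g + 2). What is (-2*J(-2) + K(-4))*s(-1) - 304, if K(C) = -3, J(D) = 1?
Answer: -301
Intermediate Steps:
s(g) = 3*g/(5*(2 + g)) (s(g) = ((g + (g + g))/(g + 2))/5 = ((g + 2*g)/(2 + g))/5 = ((3*g)/(2 + g))/5 = (3*g/(2 + g))/5 = 3*g/(5*(2 + g)))
(-2*J(-2) + K(-4))*s(-1) - 304 = (-2*1 - 3)*((⅗)*(-1)/(2 - 1)) - 304 = (-2 - 3)*((⅗)*(-1)/1) - 304 = -3*(-1) - 304 = -5*(-⅗) - 304 = 3 - 304 = -301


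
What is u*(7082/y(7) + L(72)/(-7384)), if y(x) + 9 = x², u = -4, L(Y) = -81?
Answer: -6537091/9230 ≈ -708.24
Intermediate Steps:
y(x) = -9 + x²
u*(7082/y(7) + L(72)/(-7384)) = -4*(7082/(-9 + 7²) - 81/(-7384)) = -4*(7082/(-9 + 49) - 81*(-1/7384)) = -4*(7082/40 + 81/7384) = -4*(7082*(1/40) + 81/7384) = -4*(3541/20 + 81/7384) = -4*6537091/36920 = -6537091/9230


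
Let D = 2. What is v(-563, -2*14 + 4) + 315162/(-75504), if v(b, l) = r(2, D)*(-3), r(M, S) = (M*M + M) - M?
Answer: -203535/12584 ≈ -16.174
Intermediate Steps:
r(M, S) = M² (r(M, S) = (M² + M) - M = (M + M²) - M = M²)
v(b, l) = -12 (v(b, l) = 2²*(-3) = 4*(-3) = -12)
v(-563, -2*14 + 4) + 315162/(-75504) = -12 + 315162/(-75504) = -12 + 315162*(-1/75504) = -12 - 52527/12584 = -203535/12584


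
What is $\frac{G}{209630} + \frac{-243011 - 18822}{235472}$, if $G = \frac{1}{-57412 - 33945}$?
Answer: $- \frac{2507203873807251}{2254781905051760} \approx -1.1119$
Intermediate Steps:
$G = - \frac{1}{91357}$ ($G = \frac{1}{-57412 + \left(-90571 + 56626\right)} = \frac{1}{-57412 - 33945} = \frac{1}{-91357} = - \frac{1}{91357} \approx -1.0946 \cdot 10^{-5}$)
$\frac{G}{209630} + \frac{-243011 - 18822}{235472} = - \frac{1}{91357 \cdot 209630} + \frac{-243011 - 18822}{235472} = \left(- \frac{1}{91357}\right) \frac{1}{209630} + \left(-243011 - 18822\right) \frac{1}{235472} = - \frac{1}{19151167910} - \frac{261833}{235472} = - \frac{2507203873807251}{2254781905051760}$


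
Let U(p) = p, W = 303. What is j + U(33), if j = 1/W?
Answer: 10000/303 ≈ 33.003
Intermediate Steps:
j = 1/303 ≈ 0.0033003
j + U(33) = 1/303 + 33 = 10000/303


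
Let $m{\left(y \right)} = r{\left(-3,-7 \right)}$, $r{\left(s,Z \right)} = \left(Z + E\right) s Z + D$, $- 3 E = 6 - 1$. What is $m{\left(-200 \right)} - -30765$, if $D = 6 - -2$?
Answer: $30591$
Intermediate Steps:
$E = - \frac{5}{3}$ ($E = - \frac{6 - 1}{3} = \left(- \frac{1}{3}\right) 5 = - \frac{5}{3} \approx -1.6667$)
$D = 8$ ($D = 6 + 2 = 8$)
$r{\left(s,Z \right)} = 8 + Z s \left(- \frac{5}{3} + Z\right)$ ($r{\left(s,Z \right)} = \left(Z - \frac{5}{3}\right) s Z + 8 = \left(- \frac{5}{3} + Z\right) s Z + 8 = s \left(- \frac{5}{3} + Z\right) Z + 8 = Z s \left(- \frac{5}{3} + Z\right) + 8 = 8 + Z s \left(- \frac{5}{3} + Z\right)$)
$m{\left(y \right)} = -174$ ($m{\left(y \right)} = 8 - 3 \left(-7\right)^{2} - \left(- \frac{35}{3}\right) \left(-3\right) = 8 - 147 - 35 = -174$)
$m{\left(-200 \right)} - -30765 = -174 - -30765 = -174 + 30765 = 30591$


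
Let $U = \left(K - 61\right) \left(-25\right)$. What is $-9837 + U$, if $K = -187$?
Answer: $-3637$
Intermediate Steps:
$U = 6200$ ($U = \left(-187 - 61\right) \left(-25\right) = \left(-248\right) \left(-25\right) = 6200$)
$-9837 + U = -9837 + 6200 = -3637$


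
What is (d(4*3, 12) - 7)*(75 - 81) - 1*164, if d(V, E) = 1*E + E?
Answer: -266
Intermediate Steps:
d(V, E) = 2*E (d(V, E) = E + E = 2*E)
(d(4*3, 12) - 7)*(75 - 81) - 1*164 = (2*12 - 7)*(75 - 81) - 1*164 = (24 - 7)*(-6) - 164 = 17*(-6) - 164 = -102 - 164 = -266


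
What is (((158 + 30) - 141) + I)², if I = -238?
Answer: 36481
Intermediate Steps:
(((158 + 30) - 141) + I)² = (((158 + 30) - 141) - 238)² = ((188 - 141) - 238)² = (47 - 238)² = (-191)² = 36481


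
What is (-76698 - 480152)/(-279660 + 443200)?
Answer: -1505/442 ≈ -3.4050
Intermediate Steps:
(-76698 - 480152)/(-279660 + 443200) = -556850/163540 = -556850*1/163540 = -1505/442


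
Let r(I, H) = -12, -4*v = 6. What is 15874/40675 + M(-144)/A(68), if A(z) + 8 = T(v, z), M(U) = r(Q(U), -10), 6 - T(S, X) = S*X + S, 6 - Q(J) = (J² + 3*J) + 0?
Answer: 2246222/8257025 ≈ 0.27204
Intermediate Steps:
v = -3/2 (v = -¼*6 = -3/2 ≈ -1.5000)
Q(J) = 6 - J² - 3*J (Q(J) = 6 - ((J² + 3*J) + 0) = 6 - (J² + 3*J) = 6 + (-J² - 3*J) = 6 - J² - 3*J)
T(S, X) = 6 - S - S*X (T(S, X) = 6 - (S*X + S) = 6 - (S + S*X) = 6 + (-S - S*X) = 6 - S - S*X)
M(U) = -12
A(z) = -½ + 3*z/2 (A(z) = -8 + (6 - 1*(-3/2) - 1*(-3/2)*z) = -8 + (6 + 3/2 + 3*z/2) = -8 + (15/2 + 3*z/2) = -½ + 3*z/2)
15874/40675 + M(-144)/A(68) = 15874/40675 - 12/(-½ + (3/2)*68) = 15874*(1/40675) - 12/(-½ + 102) = 15874/40675 - 12/203/2 = 15874/40675 - 12*2/203 = 15874/40675 - 24/203 = 2246222/8257025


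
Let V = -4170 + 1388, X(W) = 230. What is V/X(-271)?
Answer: -1391/115 ≈ -12.096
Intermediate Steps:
V = -2782
V/X(-271) = -2782/230 = -2782*1/230 = -1391/115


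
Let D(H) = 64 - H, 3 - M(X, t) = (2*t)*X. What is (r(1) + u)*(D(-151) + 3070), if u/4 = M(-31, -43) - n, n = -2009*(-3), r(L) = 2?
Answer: -114180030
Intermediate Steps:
M(X, t) = 3 - 2*X*t (M(X, t) = 3 - 2*t*X = 3 - 2*X*t)
n = 6027
u = -34760 (u = 4*((3 - 2*(-31)*(-43)) - 1*6027) = 4*((3 - 2666) - 6027) = 4*(-2663 - 6027) = 4*(-8690) = -34760)
(r(1) + u)*(D(-151) + 3070) = (2 - 34760)*((64 - 1*(-151)) + 3070) = -34758*((64 + 151) + 3070) = -34758*(215 + 3070) = -34758*3285 = -114180030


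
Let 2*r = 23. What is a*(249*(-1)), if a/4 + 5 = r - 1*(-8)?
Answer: -14442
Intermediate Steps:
r = 23/2 (r = (½)*23 = 23/2 ≈ 11.500)
a = 58 (a = -20 + 4*(23/2 - 1*(-8)) = -20 + 4*(23/2 + 8) = -20 + 4*(39/2) = -20 + 78 = 58)
a*(249*(-1)) = 58*(249*(-1)) = 58*(-249) = -14442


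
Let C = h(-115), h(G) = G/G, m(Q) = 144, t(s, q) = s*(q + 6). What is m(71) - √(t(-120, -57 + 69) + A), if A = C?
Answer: 144 - I*√2159 ≈ 144.0 - 46.465*I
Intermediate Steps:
t(s, q) = s*(6 + q)
h(G) = 1
C = 1
A = 1
m(71) - √(t(-120, -57 + 69) + A) = 144 - √(-120*(6 + (-57 + 69)) + 1) = 144 - √(-120*(6 + 12) + 1) = 144 - √(-120*18 + 1) = 144 - √(-2160 + 1) = 144 - √(-2159) = 144 - I*√2159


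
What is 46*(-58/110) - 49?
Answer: -4029/55 ≈ -73.255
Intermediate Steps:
46*(-58/110) - 49 = 46*(-58*1/110) - 49 = 46*(-29/55) - 49 = -1334/55 - 49 = -4029/55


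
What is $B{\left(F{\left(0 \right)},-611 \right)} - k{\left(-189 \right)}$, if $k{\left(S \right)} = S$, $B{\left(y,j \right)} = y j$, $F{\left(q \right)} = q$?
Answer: $189$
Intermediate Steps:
$B{\left(y,j \right)} = j y$
$B{\left(F{\left(0 \right)},-611 \right)} - k{\left(-189 \right)} = \left(-611\right) 0 - -189 = 0 + 189 = 189$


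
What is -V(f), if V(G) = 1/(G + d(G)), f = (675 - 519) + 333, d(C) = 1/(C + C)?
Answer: -978/478243 ≈ -0.0020450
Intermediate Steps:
d(C) = 1/(2*C)
f = 489 (f = 156 + 333 = 489)
V(G) = 1/(G + 1/(2*G))
-V(f) = -2*489/(1 + 2*489**2) = -2*489/(1 + 2*239121) = -2*489/(1 + 478242) = -2*489/478243 = -1*978/478243 = -978/478243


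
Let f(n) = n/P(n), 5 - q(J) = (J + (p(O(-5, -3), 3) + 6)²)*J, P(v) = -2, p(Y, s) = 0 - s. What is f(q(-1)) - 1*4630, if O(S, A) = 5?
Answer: -9273/2 ≈ -4636.5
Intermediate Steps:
p(Y, s) = -s
q(J) = 5 - J*(9 + J) (q(J) = 5 - (J + (-1*3 + 6)²)*J = 5 - (J + (-3 + 6)²)*J = 5 - (J + 3²)*J = 5 - (J + 9)*J = 5 - (9 + J)*J = 5 - J*(9 + J))
f(n) = -n/2 (f(n) = n/(-2) = n*(-½) = -n/2)
f(q(-1)) - 1*4630 = -(5 - 1*(-1)² - 9*(-1))/2 - 1*4630 = -(5 - 1*1 + 9)/2 - 4630 = -(5 - 1 + 9)/2 - 4630 = -½*13 - 4630 = -13/2 - 4630 = -9273/2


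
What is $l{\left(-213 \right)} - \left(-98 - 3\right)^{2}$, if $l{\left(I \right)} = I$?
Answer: $-10414$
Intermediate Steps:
$l{\left(-213 \right)} - \left(-98 - 3\right)^{2} = -213 - \left(-98 - 3\right)^{2} = -213 - \left(-101\right)^{2} = -213 - 10201 = -10414$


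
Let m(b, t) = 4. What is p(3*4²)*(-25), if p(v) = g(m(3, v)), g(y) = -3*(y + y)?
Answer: 600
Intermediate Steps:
g(y) = -6*y
p(v) = -24 (p(v) = -6*4 = -24)
p(3*4²)*(-25) = -24*(-25) = 600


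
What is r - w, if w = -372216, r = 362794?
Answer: 735010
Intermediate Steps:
r - w = 362794 - 1*(-372216) = 362794 + 372216 = 735010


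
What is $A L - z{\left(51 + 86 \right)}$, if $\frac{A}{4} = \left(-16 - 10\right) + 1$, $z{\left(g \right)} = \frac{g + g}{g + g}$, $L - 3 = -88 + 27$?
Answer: $5799$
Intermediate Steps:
$L = -58$ ($L = 3 + \left(-88 + 27\right) = 3 - 61 = -58$)
$z{\left(g \right)} = 1$ ($z{\left(g \right)} = \frac{2 g}{2 g} = 2 g \frac{1}{2 g} = 1$)
$A = -100$ ($A = 4 \left(\left(-16 - 10\right) + 1\right) = 4 \left(-26 + 1\right) = 4 \left(-25\right) = -100$)
$A L - z{\left(51 + 86 \right)} = \left(-100\right) \left(-58\right) - 1 = 5800 - 1 = 5799$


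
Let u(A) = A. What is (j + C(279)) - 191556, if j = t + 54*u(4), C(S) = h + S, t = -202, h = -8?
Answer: -191271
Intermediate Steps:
C(S) = -8 + S
j = 14 (j = -202 + 54*4 = -202 + 216 = 14)
(j + C(279)) - 191556 = (14 + (-8 + 279)) - 191556 = (14 + 271) - 191556 = 285 - 191556 = -191271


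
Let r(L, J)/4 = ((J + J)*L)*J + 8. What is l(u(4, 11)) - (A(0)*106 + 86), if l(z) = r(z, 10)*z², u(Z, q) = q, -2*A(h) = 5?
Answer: 1068851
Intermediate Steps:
r(L, J) = 32 + 8*L*J² (r(L, J) = 4*(((J + J)*L)*J + 8) = 4*(((2*J)*L)*J + 8) = 4*((2*J*L)*J + 8) = 4*(2*L*J² + 8) = 4*(8 + 2*L*J²) = 32 + 8*L*J²)
A(h) = -5/2 (A(h) = -½*5 = -5/2)
l(z) = z²*(32 + 800*z) (l(z) = (32 + 8*z*10²)*z² = (32 + 8*z*100)*z² = (32 + 800*z)*z² = z²*(32 + 800*z))
l(u(4, 11)) - (A(0)*106 + 86) = 11²*(32 + 800*11) - (-5/2*106 + 86) = 121*(32 + 8800) - (-265 + 86) = 121*8832 - 1*(-179) = 1068672 + 179 = 1068851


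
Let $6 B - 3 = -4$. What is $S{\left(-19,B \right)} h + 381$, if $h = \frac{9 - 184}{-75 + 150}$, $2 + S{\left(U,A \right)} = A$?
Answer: $\frac{6949}{18} \approx 386.06$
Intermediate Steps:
$B = - \frac{1}{6}$ ($B = \frac{1}{2} + \frac{1}{6} \left(-4\right) = \frac{1}{2} - \frac{2}{3} = - \frac{1}{6} \approx -0.16667$)
$S{\left(U,A \right)} = -2 + A$
$h = - \frac{7}{3}$ ($h = - \frac{175}{75} = \left(-175\right) \frac{1}{75} = - \frac{7}{3} \approx -2.3333$)
$S{\left(-19,B \right)} h + 381 = \left(-2 - \frac{1}{6}\right) \left(- \frac{7}{3}\right) + 381 = \left(- \frac{13}{6}\right) \left(- \frac{7}{3}\right) + 381 = \frac{91}{18} + 381 = \frac{6949}{18}$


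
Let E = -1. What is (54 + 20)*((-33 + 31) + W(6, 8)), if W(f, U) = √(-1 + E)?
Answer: -148 + 74*I*√2 ≈ -148.0 + 104.65*I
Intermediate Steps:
W(f, U) = I*√2 (W(f, U) = √(-1 - 1) = √(-2) = I*√2)
(54 + 20)*((-33 + 31) + W(6, 8)) = (54 + 20)*((-33 + 31) + I*√2) = 74*(-2 + I*√2) = -148 + 74*I*√2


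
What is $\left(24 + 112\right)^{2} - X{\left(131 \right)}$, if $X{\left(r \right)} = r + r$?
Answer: $18234$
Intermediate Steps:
$X{\left(r \right)} = 2 r$
$\left(24 + 112\right)^{2} - X{\left(131 \right)} = \left(24 + 112\right)^{2} - 2 \cdot 131 = 136^{2} - 262 = 18496 - 262 = 18234$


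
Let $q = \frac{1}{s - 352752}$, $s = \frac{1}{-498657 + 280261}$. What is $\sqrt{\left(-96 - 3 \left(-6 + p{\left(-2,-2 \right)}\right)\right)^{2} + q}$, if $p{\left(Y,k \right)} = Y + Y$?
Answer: $\frac{2 \sqrt{6463328188986151258394554}}{77039625793} \approx 66.0$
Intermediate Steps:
$s = - \frac{1}{218396}$ ($s = \frac{1}{-218396} = - \frac{1}{218396} \approx -4.5788 \cdot 10^{-6}$)
$p{\left(Y,k \right)} = 2 Y$
$q = - \frac{218396}{77039625793}$ ($q = \frac{1}{- \frac{1}{218396} - 352752} = \frac{1}{- \frac{77039625793}{218396}} = - \frac{218396}{77039625793} \approx -2.8349 \cdot 10^{-6}$)
$\sqrt{\left(-96 - 3 \left(-6 + p{\left(-2,-2 \right)}\right)\right)^{2} + q} = \sqrt{\left(-96 - 3 \left(-6 + 2 \left(-2\right)\right)\right)^{2} - \frac{218396}{77039625793}} = \sqrt{\left(-96 - 3 \left(-6 - 4\right)\right)^{2} - \frac{218396}{77039625793}} = \sqrt{\left(-96 - -30\right)^{2} - \frac{218396}{77039625793}} = \sqrt{\left(-96 + 30\right)^{2} - \frac{218396}{77039625793}} = \sqrt{\left(-66\right)^{2} - \frac{218396}{77039625793}} = \sqrt{4356 - \frac{218396}{77039625793}} = \sqrt{\frac{335584609735912}{77039625793}} = \frac{2 \sqrt{6463328188986151258394554}}{77039625793}$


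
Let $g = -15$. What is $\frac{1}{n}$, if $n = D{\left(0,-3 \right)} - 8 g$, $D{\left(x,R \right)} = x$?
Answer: $\frac{1}{120} \approx 0.0083333$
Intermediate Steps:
$n = 120$ ($n = 0 - -120 = 0 + 120 = 120$)
$\frac{1}{n} = \frac{1}{120}$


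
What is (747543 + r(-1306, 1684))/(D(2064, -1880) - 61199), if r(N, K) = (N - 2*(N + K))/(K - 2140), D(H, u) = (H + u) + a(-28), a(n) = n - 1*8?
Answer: -170440835/13919628 ≈ -12.245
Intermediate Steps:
a(n) = -8 + n (a(n) = n - 8 = -8 + n)
D(H, u) = -36 + H + u (D(H, u) = (H + u) + (-8 - 28) = (H + u) - 36 = -36 + H + u)
r(N, K) = (-N - 2*K)/(-2140 + K) (r(N, K) = (N - 2*(K + N))/(-2140 + K) = (N + (-2*K - 2*N))/(-2140 + K) = (-N - 2*K)/(-2140 + K))
(747543 + r(-1306, 1684))/(D(2064, -1880) - 61199) = (747543 + (-1*(-1306) - 2*1684)/(-2140 + 1684))/((-36 + 2064 - 1880) - 61199) = (747543 + (1306 - 3368)/(-456))/(148 - 61199) = (747543 - 1/456*(-2062))/(-61051) = (747543 + 1031/228)*(-1/61051) = (170440835/228)*(-1/61051) = -170440835/13919628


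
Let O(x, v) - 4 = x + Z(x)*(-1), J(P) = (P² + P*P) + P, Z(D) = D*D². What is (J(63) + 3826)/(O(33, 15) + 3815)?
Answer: -11827/32085 ≈ -0.36861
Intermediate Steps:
Z(D) = D³
J(P) = P + 2*P² (J(P) = (P² + P²) + P = 2*P² + P = P + 2*P²)
O(x, v) = 4 + x - x³ (O(x, v) = 4 + (x + x³*(-1)) = 4 + (x - x³) = 4 + x - x³)
(J(63) + 3826)/(O(33, 15) + 3815) = (63*(1 + 2*63) + 3826)/((4 + 33 - 1*33³) + 3815) = (63*(1 + 126) + 3826)/((4 + 33 - 1*35937) + 3815) = (63*127 + 3826)/((4 + 33 - 35937) + 3815) = (8001 + 3826)/(-35900 + 3815) = 11827/(-32085) = 11827*(-1/32085) = -11827/32085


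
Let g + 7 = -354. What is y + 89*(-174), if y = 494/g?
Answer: -294260/19 ≈ -15487.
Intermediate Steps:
g = -361 (g = -7 - 354 = -361)
y = -26/19 (y = 494/(-361) = 494*(-1/361) = -26/19 ≈ -1.3684)
y + 89*(-174) = -26/19 + 89*(-174) = -26/19 - 15486 = -294260/19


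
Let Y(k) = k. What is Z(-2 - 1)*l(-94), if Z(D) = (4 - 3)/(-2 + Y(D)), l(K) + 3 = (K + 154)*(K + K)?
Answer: 11283/5 ≈ 2256.6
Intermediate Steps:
l(K) = -3 + 2*K*(154 + K) (l(K) = -3 + (K + 154)*(K + K) = -3 + (154 + K)*(2*K) = -3 + 2*K*(154 + K))
Z(D) = 1/(-2 + D) (Z(D) = (4 - 3)/(-2 + D) = 1/(-2 + D))
Z(-2 - 1)*l(-94) = (-3 + 2*(-94)**2 + 308*(-94))/(-2 + (-2 - 1)) = (-3 + 2*8836 - 28952)/(-2 - 3) = (-3 + 17672 - 28952)/(-5) = -1/5*(-11283) = 11283/5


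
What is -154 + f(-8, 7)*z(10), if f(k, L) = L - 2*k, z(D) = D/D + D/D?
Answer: -108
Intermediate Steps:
z(D) = 2 (z(D) = 1 + 1 = 2)
-154 + f(-8, 7)*z(10) = -154 + (7 - 2*(-8))*2 = -154 + (7 + 16)*2 = -154 + 23*2 = -154 + 46 = -108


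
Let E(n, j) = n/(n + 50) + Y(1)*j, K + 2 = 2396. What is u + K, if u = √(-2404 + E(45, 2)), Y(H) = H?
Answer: 2394 + I*√866951/19 ≈ 2394.0 + 49.005*I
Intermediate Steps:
K = 2394 (K = -2 + 2396 = 2394)
E(n, j) = j + n/(50 + n) (E(n, j) = n/(n + 50) + 1*j = n/(50 + n) + j = j + n/(50 + n))
u = I*√866951/19 (u = √(-2404 + (45 + 50*2 + 2*45)/(50 + 45)) = √(-2404 + (45 + 100 + 90)/95) = √(-2404 + (1/95)*235) = √(-2404 + 47/19) = √(-45629/19) = I*√866951/19 ≈ 49.005*I)
u + K = I*√866951/19 + 2394 = 2394 + I*√866951/19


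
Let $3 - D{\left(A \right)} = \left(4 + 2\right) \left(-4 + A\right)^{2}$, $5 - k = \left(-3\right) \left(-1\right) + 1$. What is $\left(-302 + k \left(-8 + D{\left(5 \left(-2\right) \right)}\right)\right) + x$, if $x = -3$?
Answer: $-1486$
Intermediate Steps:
$k = 1$ ($k = 5 - \left(\left(-3\right) \left(-1\right) + 1\right) = 5 - \left(3 + 1\right) = 5 - 4 = 1$)
$D{\left(A \right)} = 3 - 6 \left(-4 + A\right)^{2}$ ($D{\left(A \right)} = 3 - \left(4 + 2\right) \left(-4 + A\right)^{2} = 3 - 6 \left(-4 + A\right)^{2}$)
$\left(-302 + k \left(-8 + D{\left(5 \left(-2\right) \right)}\right)\right) + x = \left(-302 + 1 \left(-8 + \left(3 - 6 \left(-4 + 5 \left(-2\right)\right)^{2}\right)\right)\right) - 3 = \left(-302 + 1 \left(-8 + \left(3 - 6 \left(-4 - 10\right)^{2}\right)\right)\right) - 3 = \left(-302 + 1 \left(-8 + \left(3 - 6 \left(-14\right)^{2}\right)\right)\right) - 3 = \left(-302 + 1 \left(-8 + \left(3 - 1176\right)\right)\right) - 3 = \left(-302 + 1 \left(-8 - 1173\right)\right) - 3 = \left(-302 + 1 \left(-1181\right)\right) - 3 = \left(-302 - 1181\right) - 3 = -1483 - 3 = -1486$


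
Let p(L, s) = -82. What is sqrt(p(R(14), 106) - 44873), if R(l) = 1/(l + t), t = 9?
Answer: 9*I*sqrt(555) ≈ 212.03*I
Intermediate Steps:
R(l) = 1/(9 + l) (R(l) = 1/(l + 9) = 1/(9 + l))
sqrt(p(R(14), 106) - 44873) = sqrt(-82 - 44873) = sqrt(-44955) = 9*I*sqrt(555)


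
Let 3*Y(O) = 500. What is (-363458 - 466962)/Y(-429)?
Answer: -124563/25 ≈ -4982.5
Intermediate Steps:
Y(O) = 500/3 (Y(O) = (1/3)*500 = 500/3)
(-363458 - 466962)/Y(-429) = (-363458 - 466962)/(500/3) = -830420*3/500 = -124563/25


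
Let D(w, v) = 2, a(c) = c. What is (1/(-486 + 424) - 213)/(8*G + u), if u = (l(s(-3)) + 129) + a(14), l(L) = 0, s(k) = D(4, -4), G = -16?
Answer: -13207/930 ≈ -14.201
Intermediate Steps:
s(k) = 2
u = 143 (u = (0 + 129) + 14 = 129 + 14 = 143)
(1/(-486 + 424) - 213)/(8*G + u) = (1/(-486 + 424) - 213)/(8*(-16) + 143) = (1/(-62) - 213)/(-128 + 143) = (-1/62 - 213)/15 = -13207/62*1/15 = -13207/930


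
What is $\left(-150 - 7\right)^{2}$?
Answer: $24649$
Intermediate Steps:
$\left(-150 - 7\right)^{2} = \left(-157\right)^{2} = 24649$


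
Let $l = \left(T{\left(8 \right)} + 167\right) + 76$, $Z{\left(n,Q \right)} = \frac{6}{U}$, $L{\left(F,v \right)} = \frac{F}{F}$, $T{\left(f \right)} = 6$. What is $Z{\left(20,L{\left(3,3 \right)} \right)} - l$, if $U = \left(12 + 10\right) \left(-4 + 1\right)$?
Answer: $- \frac{2740}{11} \approx -249.09$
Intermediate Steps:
$L{\left(F,v \right)} = 1$
$U = -66$ ($U = 22 \left(-3\right) = -66$)
$Z{\left(n,Q \right)} = - \frac{1}{11}$ ($Z{\left(n,Q \right)} = \frac{6}{-66} = 6 \left(- \frac{1}{66}\right) = - \frac{1}{11}$)
$l = 249$ ($l = \left(6 + 167\right) + 76 = 173 + 76 = 249$)
$Z{\left(20,L{\left(3,3 \right)} \right)} - l = - \frac{1}{11} - 249 = - \frac{2740}{11}$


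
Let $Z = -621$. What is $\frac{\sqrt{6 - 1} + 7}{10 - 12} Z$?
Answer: $\frac{4347}{2} + \frac{621 \sqrt{5}}{2} \approx 2867.8$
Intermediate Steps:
$\frac{\sqrt{6 - 1} + 7}{10 - 12} Z = \frac{\sqrt{6 - 1} + 7}{10 - 12} \left(-621\right) = \frac{\sqrt{5} + 7}{-2} \left(-621\right) = \left(7 + \sqrt{5}\right) \left(- \frac{1}{2}\right) \left(-621\right) = \left(- \frac{7}{2} - \frac{\sqrt{5}}{2}\right) \left(-621\right) = \frac{4347}{2} + \frac{621 \sqrt{5}}{2}$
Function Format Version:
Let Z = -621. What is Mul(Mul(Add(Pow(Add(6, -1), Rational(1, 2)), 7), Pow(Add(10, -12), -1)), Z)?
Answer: Add(Rational(4347, 2), Mul(Rational(621, 2), Pow(5, Rational(1, 2)))) ≈ 2867.8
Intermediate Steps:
Mul(Mul(Add(Pow(Add(6, -1), Rational(1, 2)), 7), Pow(Add(10, -12), -1)), Z) = Mul(Mul(Add(Pow(Add(6, -1), Rational(1, 2)), 7), Pow(Add(10, -12), -1)), -621) = Mul(Mul(Add(Pow(5, Rational(1, 2)), 7), Pow(-2, -1)), -621) = Mul(Mul(Add(7, Pow(5, Rational(1, 2))), Rational(-1, 2)), -621) = Mul(Add(Rational(-7, 2), Mul(Rational(-1, 2), Pow(5, Rational(1, 2)))), -621) = Add(Rational(4347, 2), Mul(Rational(621, 2), Pow(5, Rational(1, 2))))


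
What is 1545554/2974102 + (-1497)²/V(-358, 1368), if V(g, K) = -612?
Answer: -370224637215/101119468 ≈ -3661.3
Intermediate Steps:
1545554/2974102 + (-1497)²/V(-358, 1368) = 1545554/2974102 + (-1497)²/(-612) = 1545554*(1/2974102) + 2241009*(-1/612) = 772777/1487051 - 249001/68 = -370224637215/101119468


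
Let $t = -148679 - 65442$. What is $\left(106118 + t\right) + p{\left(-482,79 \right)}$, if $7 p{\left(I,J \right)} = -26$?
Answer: $- \frac{756047}{7} \approx -1.0801 \cdot 10^{5}$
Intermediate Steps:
$p{\left(I,J \right)} = - \frac{26}{7}$ ($p{\left(I,J \right)} = \frac{1}{7} \left(-26\right) = - \frac{26}{7}$)
$t = -214121$
$\left(106118 + t\right) + p{\left(-482,79 \right)} = \left(106118 - 214121\right) - \frac{26}{7} = -108003 - \frac{26}{7} = - \frac{756047}{7}$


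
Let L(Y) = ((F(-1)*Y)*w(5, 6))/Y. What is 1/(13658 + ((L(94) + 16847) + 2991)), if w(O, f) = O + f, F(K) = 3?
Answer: 1/33529 ≈ 2.9825e-5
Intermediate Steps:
L(Y) = 33 (L(Y) = ((3*Y)*(5 + 6))/Y = ((3*Y)*11)/Y = (33*Y)/Y = 33)
1/(13658 + ((L(94) + 16847) + 2991)) = 1/(13658 + ((33 + 16847) + 2991)) = 1/(13658 + (16880 + 2991)) = 1/(13658 + 19871) = 1/33529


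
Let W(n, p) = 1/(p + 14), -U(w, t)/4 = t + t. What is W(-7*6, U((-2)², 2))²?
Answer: ¼ ≈ 0.25000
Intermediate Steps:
U(w, t) = -8*t (U(w, t) = -4*(t + t) = -8*t)
W(n, p) = 1/(14 + p)
W(-7*6, U((-2)², 2))² = (1/(14 - 8*2))² = (1/(14 - 16))² = (1/(-2))² = (-½)² = ¼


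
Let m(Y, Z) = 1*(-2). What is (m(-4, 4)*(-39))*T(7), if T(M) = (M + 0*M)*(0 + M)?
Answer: 3822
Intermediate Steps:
m(Y, Z) = -2
T(M) = M² (T(M) = (M + 0)*M = M*M = M²)
(m(-4, 4)*(-39))*T(7) = -2*(-39)*7² = 78*49 = 3822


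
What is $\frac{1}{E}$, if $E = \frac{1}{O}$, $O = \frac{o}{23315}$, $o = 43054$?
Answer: $\frac{43054}{23315} \approx 1.8466$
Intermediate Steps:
$O = \frac{43054}{23315} \approx 1.8466$
$E = \frac{23315}{43054}$ ($E = \frac{1}{\frac{43054}{23315}} = \frac{23315}{43054} \approx 0.54153$)
$\frac{1}{E} = \frac{1}{\frac{23315}{43054}} = \frac{43054}{23315}$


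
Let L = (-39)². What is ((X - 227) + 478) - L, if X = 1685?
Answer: 415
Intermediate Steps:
L = 1521
((X - 227) + 478) - L = ((1685 - 227) + 478) - 1*1521 = (1458 + 478) - 1521 = 1936 - 1521 = 415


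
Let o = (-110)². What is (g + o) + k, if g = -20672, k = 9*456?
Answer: -4468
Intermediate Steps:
k = 4104
o = 12100
(g + o) + k = (-20672 + 12100) + 4104 = -8572 + 4104 = -4468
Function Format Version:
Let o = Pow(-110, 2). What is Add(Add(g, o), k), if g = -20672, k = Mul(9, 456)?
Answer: -4468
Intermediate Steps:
k = 4104
o = 12100
Add(Add(g, o), k) = Add(Add(-20672, 12100), 4104) = Add(-8572, 4104) = -4468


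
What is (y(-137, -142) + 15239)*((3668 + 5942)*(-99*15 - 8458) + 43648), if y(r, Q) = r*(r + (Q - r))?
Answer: -3313479235326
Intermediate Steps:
y(r, Q) = Q*r (y(r, Q) = r*Q = Q*r)
(y(-137, -142) + 15239)*((3668 + 5942)*(-99*15 - 8458) + 43648) = (-142*(-137) + 15239)*((3668 + 5942)*(-99*15 - 8458) + 43648) = (19454 + 15239)*(9610*(-1485 - 8458) + 43648) = 34693*(9610*(-9943) + 43648) = 34693*(-95552230 + 43648) = 34693*(-95508582) = -3313479235326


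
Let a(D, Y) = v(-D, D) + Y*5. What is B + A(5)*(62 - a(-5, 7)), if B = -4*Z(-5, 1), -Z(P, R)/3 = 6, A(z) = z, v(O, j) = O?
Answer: 182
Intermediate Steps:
Z(P, R) = -18 (Z(P, R) = -3*6 = -18)
a(D, Y) = -D + 5*Y (a(D, Y) = -D + Y*5 = -D + 5*Y)
B = 72 (B = -4*(-18) = 72)
B + A(5)*(62 - a(-5, 7)) = 72 + 5*(62 - (-1*(-5) + 5*7)) = 72 + 5*(62 - (5 + 35)) = 72 + 5*(62 - 1*40) = 72 + 5*(62 - 40) = 72 + 5*22 = 72 + 110 = 182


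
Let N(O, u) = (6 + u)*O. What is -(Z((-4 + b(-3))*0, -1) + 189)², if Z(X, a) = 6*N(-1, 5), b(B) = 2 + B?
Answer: -15129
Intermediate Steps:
N(O, u) = O*(6 + u)
Z(X, a) = -66 (Z(X, a) = 6*(-(6 + 5)) = 6*(-1*11) = 6*(-11) = -66)
-(Z((-4 + b(-3))*0, -1) + 189)² = -(-66 + 189)² = -1*123² = -1*15129 = -15129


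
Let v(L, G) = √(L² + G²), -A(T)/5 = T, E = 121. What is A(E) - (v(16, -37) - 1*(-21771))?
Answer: -22376 - 5*√65 ≈ -22416.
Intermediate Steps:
A(T) = -5*T
v(L, G) = √(G² + L²)
A(E) - (v(16, -37) - 1*(-21771)) = -5*121 - (√((-37)² + 16²) - 1*(-21771)) = -605 - (√(1369 + 256) + 21771) = -605 - (√1625 + 21771) = -605 - (5*√65 + 21771) = -605 - (21771 + 5*√65) = -605 + (-21771 - 5*√65) = -22376 - 5*√65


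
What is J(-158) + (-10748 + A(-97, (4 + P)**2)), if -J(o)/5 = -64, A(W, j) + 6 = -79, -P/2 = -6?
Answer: -10513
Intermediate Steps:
P = 12 (P = -2*(-6) = 12)
A(W, j) = -85 (A(W, j) = -6 - 79 = -85)
J(o) = 320 (J(o) = -5*(-64) = 320)
J(-158) + (-10748 + A(-97, (4 + P)**2)) = 320 + (-10748 - 85) = 320 - 10833 = -10513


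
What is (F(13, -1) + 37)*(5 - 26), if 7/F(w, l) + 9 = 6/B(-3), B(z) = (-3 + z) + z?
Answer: -22092/29 ≈ -761.79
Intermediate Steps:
B(z) = -3 + 2*z
F(w, l) = -21/29 (F(w, l) = 7/(-9 + 6/(-3 + 2*(-3))) = 7/(-9 + 6/(-3 - 6)) = 7/(-9 + 6/(-9)) = 7/(-9 + 6*(-⅑)) = 7/(-9 - ⅔) = 7/(-29/3) = 7*(-3/29) = -21/29)
(F(13, -1) + 37)*(5 - 26) = (-21/29 + 37)*(5 - 26) = (1052/29)*(-21) = -22092/29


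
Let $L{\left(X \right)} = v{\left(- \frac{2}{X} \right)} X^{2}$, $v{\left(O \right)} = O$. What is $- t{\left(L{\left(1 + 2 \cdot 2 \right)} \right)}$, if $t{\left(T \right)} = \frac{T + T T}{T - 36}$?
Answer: $\frac{45}{23} \approx 1.9565$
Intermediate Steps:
$L{\left(X \right)} = - 2 X$ ($L{\left(X \right)} = - \frac{2}{X} X^{2} = - 2 X$)
$t{\left(T \right)} = \frac{T + T^{2}}{-36 + T}$
$- t{\left(L{\left(1 + 2 \cdot 2 \right)} \right)} = - \frac{- 2 \left(1 + 2 \cdot 2\right) \left(1 - 2 \left(1 + 2 \cdot 2\right)\right)}{-36 - 2 \left(1 + 2 \cdot 2\right)} = - \frac{- 2 \left(1 + 4\right) \left(1 - 2 \left(1 + 4\right)\right)}{-36 - 2 \left(1 + 4\right)} = - \frac{\left(-2\right) 5 \left(1 - 10\right)}{-36 - 10} = - \frac{\left(-10\right) \left(1 - 10\right)}{-36 - 10} = - \frac{\left(-10\right) \left(-9\right)}{-46} = - \frac{\left(-10\right) \left(-1\right) \left(-9\right)}{46} = \left(-1\right) \left(- \frac{45}{23}\right) = \frac{45}{23}$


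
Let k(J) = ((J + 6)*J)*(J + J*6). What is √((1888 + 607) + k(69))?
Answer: 2*√625505 ≈ 1581.8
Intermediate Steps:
k(J) = 7*J²*(6 + J) (k(J) = ((6 + J)*J)*(J + 6*J) = (J*(6 + J))*(7*J) = 7*J²*(6 + J))
√((1888 + 607) + k(69)) = √((1888 + 607) + 7*69²*(6 + 69)) = √(2495 + 7*4761*75) = √(2495 + 2499525) = √2502020 = 2*√625505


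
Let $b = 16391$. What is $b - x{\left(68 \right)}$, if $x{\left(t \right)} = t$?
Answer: $16323$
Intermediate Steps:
$b - x{\left(68 \right)} = 16391 - 68 = 16323$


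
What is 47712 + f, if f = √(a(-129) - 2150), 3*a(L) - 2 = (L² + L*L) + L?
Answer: 47712 + 7*√1635/3 ≈ 47806.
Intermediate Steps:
a(L) = ⅔ + L/3 + 2*L²/3 (a(L) = ⅔ + ((L² + L*L) + L)/3 = ⅔ + ((L² + L²) + L)/3 = ⅔ + (2*L² + L)/3 = ⅔ + (L + 2*L²)/3 = ⅔ + (L/3 + 2*L²/3) = ⅔ + L/3 + 2*L²/3)
f = 7*√1635/3 (f = √((⅔ + (⅓)*(-129) + (⅔)*(-129)²) - 2150) = √((⅔ - 43 + (⅔)*16641) - 2150) = √((⅔ - 43 + 11094) - 2150) = √(33155/3 - 2150) = √(26705/3) = 7*√1635/3 ≈ 94.349)
47712 + f = 47712 + 7*√1635/3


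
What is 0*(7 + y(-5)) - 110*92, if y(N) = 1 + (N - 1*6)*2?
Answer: -10120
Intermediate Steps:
y(N) = -11 + 2*N (y(N) = 1 + (N - 6)*2 = 1 + (-6 + N)*2 = 1 + (-12 + 2*N) = -11 + 2*N)
0*(7 + y(-5)) - 110*92 = 0*(7 + (-11 + 2*(-5))) - 110*92 = 0*(7 + (-11 - 10)) - 10120 = 0*(7 - 21) - 10120 = 0*(-14) - 10120 = 0 - 10120 = -10120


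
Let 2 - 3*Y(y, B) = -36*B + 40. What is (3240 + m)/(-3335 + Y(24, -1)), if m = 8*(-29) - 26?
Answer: -8946/10079 ≈ -0.88759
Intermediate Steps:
Y(y, B) = -38/3 + 12*B (Y(y, B) = 2/3 - (-36*B + 40)/3 = 2/3 - (40 - 36*B)/3 = 2/3 + (-40/3 + 12*B) = -38/3 + 12*B)
m = -258 (m = -232 - 26 = -258)
(3240 + m)/(-3335 + Y(24, -1)) = (3240 - 258)/(-3335 + (-38/3 + 12*(-1))) = 2982/(-3335 + (-38/3 - 12)) = 2982/(-3335 - 74/3) = 2982/(-10079/3) = 2982*(-3/10079) = -8946/10079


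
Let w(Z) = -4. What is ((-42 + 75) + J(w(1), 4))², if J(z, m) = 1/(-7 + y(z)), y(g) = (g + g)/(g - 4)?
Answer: 38809/36 ≈ 1078.0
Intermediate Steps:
y(g) = 2*g/(-4 + g) (y(g) = (2*g)/(-4 + g) = 2*g/(-4 + g))
J(z, m) = 1/(-7 + 2*z/(-4 + z))
((-42 + 75) + J(w(1), 4))² = ((-42 + 75) + (-4 - 4)/(28 - 5*(-4)))² = (33 - 8/(28 + 20))² = (33 - 8/48)² = (33 + (1/48)*(-8))² = (33 - ⅙)² = (197/6)² = 38809/36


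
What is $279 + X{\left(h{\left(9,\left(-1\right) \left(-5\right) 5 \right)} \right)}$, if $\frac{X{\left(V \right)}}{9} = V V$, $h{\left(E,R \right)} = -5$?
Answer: $504$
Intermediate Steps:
$X{\left(V \right)} = 9 V^{2}$ ($X{\left(V \right)} = 9 V V = 9 V^{2}$)
$279 + X{\left(h{\left(9,\left(-1\right) \left(-5\right) 5 \right)} \right)} = 279 + 9 \left(-5\right)^{2} = 279 + 9 \cdot 25 = 279 + 225 = 504$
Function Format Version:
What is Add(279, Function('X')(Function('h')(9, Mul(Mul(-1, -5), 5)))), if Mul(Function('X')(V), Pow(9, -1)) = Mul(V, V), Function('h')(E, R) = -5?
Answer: 504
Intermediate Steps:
Function('X')(V) = Mul(9, Pow(V, 2)) (Function('X')(V) = Mul(9, Mul(V, V)) = Mul(9, Pow(V, 2)))
Add(279, Function('X')(Function('h')(9, Mul(Mul(-1, -5), 5)))) = Add(279, Mul(9, Pow(-5, 2))) = Add(279, Mul(9, 25)) = Add(279, 225) = 504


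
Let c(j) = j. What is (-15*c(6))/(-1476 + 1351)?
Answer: 18/25 ≈ 0.72000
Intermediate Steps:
(-15*c(6))/(-1476 + 1351) = (-15*6)/(-1476 + 1351) = -90/(-125) = -90*(-1/125) = 18/25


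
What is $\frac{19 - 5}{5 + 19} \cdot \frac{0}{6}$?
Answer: $0$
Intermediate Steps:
$\frac{19 - 5}{5 + 19} \cdot \frac{0}{6} = \frac{14}{24} \cdot 0 \cdot \frac{1}{6} = 14 \cdot \frac{1}{24} \cdot 0 = \frac{7}{12} \cdot 0 = 0$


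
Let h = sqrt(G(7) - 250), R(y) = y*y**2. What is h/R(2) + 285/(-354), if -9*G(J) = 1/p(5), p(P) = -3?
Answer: -95/118 + I*sqrt(20247)/72 ≈ -0.80509 + 1.9763*I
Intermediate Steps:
R(y) = y**3
G(J) = 1/27 (G(J) = -1/9/(-3) = -1/9*(-1/3) = 1/27)
h = I*sqrt(20247)/9 (h = sqrt(1/27 - 250) = sqrt(-6749/27) = I*sqrt(20247)/9 ≈ 15.81*I)
h/R(2) + 285/(-354) = (I*sqrt(20247)/9)/(2**3) + 285/(-354) = (I*sqrt(20247)/9)/8 + 285*(-1/354) = (I*sqrt(20247)/9)*(1/8) - 95/118 = I*sqrt(20247)/72 - 95/118 = -95/118 + I*sqrt(20247)/72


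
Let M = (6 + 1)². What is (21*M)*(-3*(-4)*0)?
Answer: 0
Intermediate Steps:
M = 49 (M = 7² = 49)
(21*M)*(-3*(-4)*0) = (21*49)*(-3*(-4)*0) = 1029*(12*0) = 1029*0 = 0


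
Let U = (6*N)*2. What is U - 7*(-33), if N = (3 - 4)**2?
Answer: 243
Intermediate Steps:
N = 1 (N = (-1)**2 = 1)
U = 12 (U = (6*1)*2 = 6*2 = 12)
U - 7*(-33) = 12 - 7*(-33) = 12 + 231 = 243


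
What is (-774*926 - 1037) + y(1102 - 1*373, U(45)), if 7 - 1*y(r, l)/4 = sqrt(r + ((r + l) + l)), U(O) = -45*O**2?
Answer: -717733 - 216*I*sqrt(62) ≈ -7.1773e+5 - 1700.8*I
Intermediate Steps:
y(r, l) = 28 - 4*sqrt(2*l + 2*r) (y(r, l) = 28 - 4*sqrt(r + ((r + l) + l)) = 28 - 4*sqrt(r + ((l + r) + l)) = 28 - 4*sqrt(r + (r + 2*l)) = 28 - 4*sqrt(2*l + 2*r))
(-774*926 - 1037) + y(1102 - 1*373, U(45)) = (-774*926 - 1037) + (28 - 4*sqrt(2*(-45*45**2) + 2*(1102 - 1*373))) = (-716724 - 1037) + (28 - 4*sqrt(2*(-45*2025) + 2*(1102 - 373))) = -717761 + (28 - 4*sqrt(2*(-91125) + 2*729)) = -717761 + (28 - 4*sqrt(-182250 + 1458)) = -717761 + (28 - 216*I*sqrt(62)) = -717733 - 216*I*sqrt(62)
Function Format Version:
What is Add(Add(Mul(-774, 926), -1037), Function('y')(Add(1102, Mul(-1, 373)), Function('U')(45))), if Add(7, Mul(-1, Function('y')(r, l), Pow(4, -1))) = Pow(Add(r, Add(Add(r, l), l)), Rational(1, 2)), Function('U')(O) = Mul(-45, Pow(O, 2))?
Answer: Add(-717733, Mul(-216, I, Pow(62, Rational(1, 2)))) ≈ Add(-7.1773e+5, Mul(-1700.8, I))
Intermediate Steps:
Function('y')(r, l) = Add(28, Mul(-4, Pow(Add(Mul(2, l), Mul(2, r)), Rational(1, 2)))) (Function('y')(r, l) = Add(28, Mul(-4, Pow(Add(r, Add(Add(r, l), l)), Rational(1, 2)))) = Add(28, Mul(-4, Pow(Add(r, Add(Add(l, r), l)), Rational(1, 2)))) = Add(28, Mul(-4, Pow(Add(r, Add(r, Mul(2, l))), Rational(1, 2)))) = Add(28, Mul(-4, Pow(Add(Mul(2, l), Mul(2, r)), Rational(1, 2)))))
Add(Add(Mul(-774, 926), -1037), Function('y')(Add(1102, Mul(-1, 373)), Function('U')(45))) = Add(Add(Mul(-774, 926), -1037), Add(28, Mul(-4, Pow(Add(Mul(2, Mul(-45, Pow(45, 2))), Mul(2, Add(1102, Mul(-1, 373)))), Rational(1, 2))))) = Add(Add(-716724, -1037), Add(28, Mul(-4, Pow(Add(Mul(2, Mul(-45, 2025)), Mul(2, Add(1102, -373))), Rational(1, 2))))) = Add(-717761, Add(28, Mul(-4, Pow(Add(Mul(2, -91125), Mul(2, 729)), Rational(1, 2))))) = Add(-717761, Add(28, Mul(-4, Pow(Add(-182250, 1458), Rational(1, 2))))) = Add(-717761, Add(28, Mul(-4, Pow(-180792, Rational(1, 2))))) = Add(-717761, Add(28, Mul(-4, Mul(54, I, Pow(62, Rational(1, 2)))))) = Add(-717761, Add(28, Mul(-216, I, Pow(62, Rational(1, 2))))) = Add(-717733, Mul(-216, I, Pow(62, Rational(1, 2))))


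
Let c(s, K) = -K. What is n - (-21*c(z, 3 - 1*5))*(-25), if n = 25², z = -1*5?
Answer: -425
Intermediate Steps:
z = -5
n = 625
n - (-21*c(z, 3 - 1*5))*(-25) = 625 - (-(-21)*(3 - 1*5))*(-25) = 625 - (-(-21)*(3 - 5))*(-25) = 625 - (-(-21)*(-2))*(-25) = 625 - (-21*2)*(-25) = 625 - (-42)*(-25) = 625 - 1*1050 = 625 - 1050 = -425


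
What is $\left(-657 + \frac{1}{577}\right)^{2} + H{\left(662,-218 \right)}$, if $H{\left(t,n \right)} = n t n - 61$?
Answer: $\frac{10617929384027}{332929} \approx 3.1892 \cdot 10^{7}$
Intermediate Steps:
$H{\left(t,n \right)} = -61 + t n^{2}$ ($H{\left(t,n \right)} = t n^{2} - 61 = -61 + t n^{2}$)
$\left(-657 + \frac{1}{577}\right)^{2} + H{\left(662,-218 \right)} = \left(-657 + \frac{1}{577}\right)^{2} - \left(61 - 662 \left(-218\right)^{2}\right) = \left(-657 + \frac{1}{577}\right)^{2} + \left(-61 + 662 \cdot 47524\right) = \left(- \frac{379088}{577}\right)^{2} + \left(-61 + 31460888\right) = \frac{143707711744}{332929} + 31460827 = \frac{10617929384027}{332929}$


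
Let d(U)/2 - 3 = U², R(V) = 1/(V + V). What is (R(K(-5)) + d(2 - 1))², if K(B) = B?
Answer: 6241/100 ≈ 62.410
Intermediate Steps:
R(V) = 1/(2*V)
d(U) = 6 + 2*U²
(R(K(-5)) + d(2 - 1))² = ((½)/(-5) + (6 + 2*(2 - 1)²))² = ((½)*(-⅕) + (6 + 2*1²))² = (-⅒ + (6 + 2*1))² = (-⅒ + (6 + 2))² = (-⅒ + 8)² = (79/10)² = 6241/100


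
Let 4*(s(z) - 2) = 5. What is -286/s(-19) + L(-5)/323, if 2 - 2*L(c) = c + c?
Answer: -28418/323 ≈ -87.981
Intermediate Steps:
L(c) = 1 - c (L(c) = 1 - (c + c)/2 = 1 - c)
s(z) = 13/4 (s(z) = 2 + (¼)*5 = 2 + 5/4 = 13/4)
-286/s(-19) + L(-5)/323 = -286/13/4 + (1 - 1*(-5))/323 = -286*4/13 + (1 + 5)*(1/323) = -88 + 6*(1/323) = -88 + 6/323 = -28418/323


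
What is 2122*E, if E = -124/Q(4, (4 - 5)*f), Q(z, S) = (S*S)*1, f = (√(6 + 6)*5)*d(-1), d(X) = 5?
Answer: -65782/1875 ≈ -35.084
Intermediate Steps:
f = 50*√3 (f = (√(6 + 6)*5)*5 = (√12*5)*5 = ((2*√3)*5)*5 = (10*√3)*5 = 50*√3 ≈ 86.603)
Q(z, S) = S² (Q(z, S) = S²*1 = S²)
E = -31/1875 (E = -124*1/(7500*(4 - 5)²) = -124/((-50*√3)²) = -124/7500 = -124*1/7500 = -31/1875 ≈ -0.016533)
2122*E = 2122*(-31/1875) = -65782/1875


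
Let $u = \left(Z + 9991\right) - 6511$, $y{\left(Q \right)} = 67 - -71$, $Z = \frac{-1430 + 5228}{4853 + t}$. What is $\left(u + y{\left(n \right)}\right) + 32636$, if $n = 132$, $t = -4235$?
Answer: $\frac{3734795}{103} \approx 36260.0$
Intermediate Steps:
$Z = \frac{633}{103}$ ($Z = \frac{-1430 + 5228}{4853 - 4235} = \frac{3798}{618} = 3798 \cdot \frac{1}{618} = \frac{633}{103} \approx 6.1456$)
$y{\left(Q \right)} = 138$ ($y{\left(Q \right)} = 67 + 71 = 138$)
$u = \frac{359073}{103}$ ($u = \left(\frac{633}{103} + 9991\right) - 6511 = \frac{1029706}{103} - 6511 = \frac{359073}{103} \approx 3486.1$)
$\left(u + y{\left(n \right)}\right) + 32636 = \left(\frac{359073}{103} + 138\right) + 32636 = \frac{373287}{103} + 32636 = \frac{3734795}{103}$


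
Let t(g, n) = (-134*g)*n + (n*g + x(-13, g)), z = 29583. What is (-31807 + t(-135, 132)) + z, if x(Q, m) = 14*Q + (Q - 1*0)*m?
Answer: 2369409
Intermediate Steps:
x(Q, m) = 14*Q + Q*m (x(Q, m) = 14*Q + (Q + 0)*m = 14*Q + Q*m)
t(g, n) = -182 - 13*g - 133*g*n (t(g, n) = (-134*g)*n + (n*g - 13*(14 + g)) = -134*g*n + (g*n + (-182 - 13*g)) = -134*g*n + (-182 - 13*g + g*n) = -182 - 13*g - 133*g*n)
(-31807 + t(-135, 132)) + z = (-31807 + (-182 - 13*(-135) - 133*(-135)*132)) + 29583 = (-31807 + (-182 + 1755 + 2370060)) + 29583 = (-31807 + 2371633) + 29583 = 2339826 + 29583 = 2369409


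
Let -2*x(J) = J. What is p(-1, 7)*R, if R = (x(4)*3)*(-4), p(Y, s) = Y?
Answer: -24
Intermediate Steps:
x(J) = -J/2
R = 24 (R = (-½*4*3)*(-4) = -2*3*(-4) = -6*(-4) = 24)
p(-1, 7)*R = -1*24 = -24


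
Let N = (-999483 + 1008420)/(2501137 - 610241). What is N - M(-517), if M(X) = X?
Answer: 977602169/1890896 ≈ 517.00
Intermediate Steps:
N = 8937/1890896 ≈ 0.0047263
N - M(-517) = 8937/1890896 - 1*(-517) = 8937/1890896 + 517 = 977602169/1890896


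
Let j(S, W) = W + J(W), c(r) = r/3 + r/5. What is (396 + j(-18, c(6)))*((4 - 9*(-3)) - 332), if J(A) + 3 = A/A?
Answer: -597786/5 ≈ -1.1956e+5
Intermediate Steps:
J(A) = -2 (J(A) = -3 + A/A = -3 + 1 = -2)
c(r) = 8*r/15 (c(r) = r*(⅓) + r*(⅕) = r/3 + r/5 = 8*r/15)
j(S, W) = -2 + W (j(S, W) = W - 2 = -2 + W)
(396 + j(-18, c(6)))*((4 - 9*(-3)) - 332) = (396 + (-2 + (8/15)*6))*((4 - 9*(-3)) - 332) = (396 + (-2 + 16/5))*((4 + 27) - 332) = (396 + 6/5)*(31 - 332) = (1986/5)*(-301) = -597786/5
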